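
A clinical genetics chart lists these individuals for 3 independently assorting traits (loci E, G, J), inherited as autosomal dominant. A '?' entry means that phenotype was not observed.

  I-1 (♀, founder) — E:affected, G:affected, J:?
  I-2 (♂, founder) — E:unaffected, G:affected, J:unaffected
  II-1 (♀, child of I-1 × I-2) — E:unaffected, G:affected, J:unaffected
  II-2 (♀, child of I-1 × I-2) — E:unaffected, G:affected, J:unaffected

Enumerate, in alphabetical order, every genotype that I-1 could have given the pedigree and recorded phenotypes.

I-1 ∈ {Ee GG Jj, Ee GG jj, Ee Gg Jj, Ee Gg jj}

E/I-1 aff ·: Ee
E/I-2 un ·: ee
E/II-1 un I-1×I-2: ee
E/II-2 un I-1×I-2: ee
⇒ E over [I-1,I-2,II-1,II-2]: 1 consistent
G/I-1 aff ·: Gg|GG
G/I-2 aff ·: Gg|GG
G/II-1 aff I-1×I-2: Gg|GG
G/II-2 aff I-1×I-2: Gg|GG
⇒ G over [I-1,I-2,II-1,II-2]: 13 consistent
J/I-1 ? ·: jj|Jj
J/I-2 un ·: jj
J/II-1 un I-1×I-2: jj
J/II-2 un I-1×I-2: jj
⇒ J over [I-1,I-2,II-1,II-2]: 2 consistent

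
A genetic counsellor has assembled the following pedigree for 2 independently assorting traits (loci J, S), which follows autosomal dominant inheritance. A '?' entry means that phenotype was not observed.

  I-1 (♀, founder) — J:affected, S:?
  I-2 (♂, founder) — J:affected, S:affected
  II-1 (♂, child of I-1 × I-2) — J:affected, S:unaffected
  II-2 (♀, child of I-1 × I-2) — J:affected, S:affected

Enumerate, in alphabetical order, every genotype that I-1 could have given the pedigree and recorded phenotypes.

I-1 ∈ {JJ Ss, JJ ss, Jj Ss, Jj ss}

J/I-1 aff ·: Jj|JJ
J/I-2 aff ·: Jj|JJ
J/II-1 aff I-1×I-2: Jj|JJ
J/II-2 aff I-1×I-2: Jj|JJ
⇒ J over [I-1,I-2,II-1,II-2]: 13 consistent
S/I-1 ? ·: ss|Ss
S/I-2 aff ·: Ss
S/II-1 un I-1×I-2: ss
S/II-2 aff I-1×I-2: Ss|SS
⇒ S over [I-1,I-2,II-1,II-2]: 3 consistent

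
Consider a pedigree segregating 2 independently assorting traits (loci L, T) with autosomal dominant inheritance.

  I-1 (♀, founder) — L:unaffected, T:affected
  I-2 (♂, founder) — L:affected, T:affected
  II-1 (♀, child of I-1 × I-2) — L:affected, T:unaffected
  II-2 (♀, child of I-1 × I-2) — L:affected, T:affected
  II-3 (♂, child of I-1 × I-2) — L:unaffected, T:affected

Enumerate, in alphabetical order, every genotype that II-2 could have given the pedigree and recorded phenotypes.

L/I-1 un ·: ll
L/I-2 aff ·: Ll
L/II-1 aff I-1×I-2: Ll
L/II-2 aff I-1×I-2: Ll
L/II-3 un I-1×I-2: ll
⇒ L over [I-1,I-2,II-1,II-2,II-3]: 1 consistent
T/I-1 aff ·: Tt
T/I-2 aff ·: Tt
T/II-1 un I-1×I-2: tt
T/II-2 aff I-1×I-2: Tt|TT
T/II-3 aff I-1×I-2: Tt|TT
⇒ T over [I-1,I-2,II-1,II-2,II-3]: 4 consistent

II-2 ∈ {Ll TT, Ll Tt}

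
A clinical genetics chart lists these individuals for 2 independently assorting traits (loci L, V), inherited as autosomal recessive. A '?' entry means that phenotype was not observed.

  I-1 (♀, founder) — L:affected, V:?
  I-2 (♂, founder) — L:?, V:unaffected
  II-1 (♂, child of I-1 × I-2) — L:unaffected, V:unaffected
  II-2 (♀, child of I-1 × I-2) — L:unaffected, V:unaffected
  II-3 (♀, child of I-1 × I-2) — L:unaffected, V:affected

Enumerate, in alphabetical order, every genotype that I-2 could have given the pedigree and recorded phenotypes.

I-2 ∈ {LL Vv, Ll Vv}

L/I-1 aff ·: ll
L/I-2 ? ·: LL|Ll
L/II-1 un I-1×I-2: Ll
L/II-2 un I-1×I-2: Ll
L/II-3 un I-1×I-2: Ll
⇒ L over [I-1,I-2,II-1,II-2,II-3]: 2 consistent
V/I-1 ? ·: Vv|vv
V/I-2 un ·: Vv
V/II-1 un I-1×I-2: VV|Vv
V/II-2 un I-1×I-2: VV|Vv
V/II-3 aff I-1×I-2: vv
⇒ V over [I-1,I-2,II-1,II-2,II-3]: 5 consistent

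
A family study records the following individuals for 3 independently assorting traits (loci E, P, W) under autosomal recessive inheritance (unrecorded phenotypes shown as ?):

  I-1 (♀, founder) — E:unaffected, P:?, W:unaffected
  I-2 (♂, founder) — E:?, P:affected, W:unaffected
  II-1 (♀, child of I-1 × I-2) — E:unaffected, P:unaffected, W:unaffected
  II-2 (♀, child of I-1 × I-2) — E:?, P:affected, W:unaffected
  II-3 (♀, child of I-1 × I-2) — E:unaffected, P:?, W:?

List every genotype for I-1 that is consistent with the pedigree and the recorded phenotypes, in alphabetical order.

E/I-1 un ·: EE|Ee
E/I-2 ? ·: EE|Ee|ee
E/II-1 un I-1×I-2: EE|Ee
E/II-2 ? I-1×I-2: EE|Ee|ee
E/II-3 un I-1×I-2: EE|Ee
⇒ E over [I-1,I-2,II-1,II-2,II-3]: 32 consistent
P/I-1 ? ·: Pp
P/I-2 aff ·: pp
P/II-1 un I-1×I-2: Pp
P/II-2 aff I-1×I-2: pp
P/II-3 ? I-1×I-2: Pp|pp
⇒ P over [I-1,I-2,II-1,II-2,II-3]: 2 consistent
W/I-1 un ·: WW|Ww
W/I-2 un ·: WW|Ww
W/II-1 un I-1×I-2: WW|Ww
W/II-2 un I-1×I-2: WW|Ww
W/II-3 ? I-1×I-2: WW|Ww|ww
⇒ W over [I-1,I-2,II-1,II-2,II-3]: 29 consistent

I-1 ∈ {EE Pp WW, EE Pp Ww, Ee Pp WW, Ee Pp Ww}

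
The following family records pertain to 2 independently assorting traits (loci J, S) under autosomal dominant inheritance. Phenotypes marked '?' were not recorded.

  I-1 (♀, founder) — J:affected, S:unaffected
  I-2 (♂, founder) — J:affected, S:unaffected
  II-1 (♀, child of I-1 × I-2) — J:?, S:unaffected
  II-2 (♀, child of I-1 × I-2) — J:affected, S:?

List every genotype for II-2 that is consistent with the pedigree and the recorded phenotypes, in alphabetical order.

II-2 ∈ {JJ ss, Jj ss}

J/I-1 aff ·: Jj|JJ
J/I-2 aff ·: Jj|JJ
J/II-1 ? I-1×I-2: jj|Jj|JJ
J/II-2 aff I-1×I-2: Jj|JJ
⇒ J over [I-1,I-2,II-1,II-2]: 15 consistent
S/I-1 un ·: ss
S/I-2 un ·: ss
S/II-1 un I-1×I-2: ss
S/II-2 ? I-1×I-2: ss
⇒ S over [I-1,I-2,II-1,II-2]: 1 consistent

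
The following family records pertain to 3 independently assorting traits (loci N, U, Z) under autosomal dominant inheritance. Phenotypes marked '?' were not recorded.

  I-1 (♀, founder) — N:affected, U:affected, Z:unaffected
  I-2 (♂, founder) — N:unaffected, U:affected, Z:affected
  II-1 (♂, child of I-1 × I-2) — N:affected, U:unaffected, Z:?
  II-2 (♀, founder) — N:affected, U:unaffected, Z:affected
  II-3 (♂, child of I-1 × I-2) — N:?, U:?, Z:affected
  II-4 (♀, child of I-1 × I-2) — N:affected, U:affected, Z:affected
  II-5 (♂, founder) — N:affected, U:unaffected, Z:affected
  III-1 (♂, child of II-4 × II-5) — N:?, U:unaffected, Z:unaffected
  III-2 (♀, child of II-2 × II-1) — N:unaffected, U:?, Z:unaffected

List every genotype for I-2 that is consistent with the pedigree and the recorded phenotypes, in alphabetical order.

I-2 ∈ {nn Uu ZZ, nn Uu Zz}

N/I-1 aff ·: Nn|NN
N/I-2 un ·: nn
N/II-1 aff I-1×I-2: Nn
N/II-2 aff ·: Nn
N/II-3 ? I-1×I-2: nn|Nn
N/II-4 aff I-1×I-2: Nn
N/II-5 aff ·: Nn|NN
N/III-1 ? II-4×II-5: nn|Nn|NN
N/III-2 un II-2×II-1: nn
⇒ N over [I-1,I-2,II-1,II-2,II-3,II-4,II-5,III-1,III-2]: 15 consistent
U/I-1 aff ·: Uu
U/I-2 aff ·: Uu
U/II-1 un I-1×I-2: uu
U/II-2 un ·: uu
U/II-3 ? I-1×I-2: uu|Uu|UU
U/II-4 aff I-1×I-2: Uu
U/II-5 un ·: uu
U/III-1 un II-4×II-5: uu
U/III-2 ? II-2×II-1: uu
⇒ U over [I-1,I-2,II-1,II-2,II-3,II-4,II-5,III-1,III-2]: 3 consistent
Z/I-1 un ·: zz
Z/I-2 aff ·: Zz|ZZ
Z/II-1 ? I-1×I-2: zz|Zz
Z/II-2 aff ·: Zz
Z/II-3 aff I-1×I-2: Zz
Z/II-4 aff I-1×I-2: Zz
Z/II-5 aff ·: Zz
Z/III-1 un II-4×II-5: zz
Z/III-2 un II-2×II-1: zz
⇒ Z over [I-1,I-2,II-1,II-2,II-3,II-4,II-5,III-1,III-2]: 3 consistent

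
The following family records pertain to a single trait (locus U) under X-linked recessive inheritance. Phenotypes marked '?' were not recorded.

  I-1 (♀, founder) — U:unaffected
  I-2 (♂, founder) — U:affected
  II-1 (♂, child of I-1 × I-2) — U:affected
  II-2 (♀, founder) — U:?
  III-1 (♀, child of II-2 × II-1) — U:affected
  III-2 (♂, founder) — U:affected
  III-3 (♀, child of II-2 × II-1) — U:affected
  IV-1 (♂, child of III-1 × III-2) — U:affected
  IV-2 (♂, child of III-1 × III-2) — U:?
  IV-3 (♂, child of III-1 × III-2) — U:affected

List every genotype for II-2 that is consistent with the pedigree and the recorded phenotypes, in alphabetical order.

II-2 ∈ {X^UX^u, X^uX^u}

U/I-1 un ·: X^UX^u
U/I-2 aff ·: X^uY
U/II-1 aff I-1×I-2: X^uY
U/II-2 ? ·: X^UX^u|X^uX^u
U/III-1 aff II-2×II-1: X^uX^u
U/III-2 aff ·: X^uY
U/III-3 aff II-2×II-1: X^uX^u
U/IV-1 aff III-1×III-2: X^uY
U/IV-2 ? III-1×III-2: X^uY
U/IV-3 aff III-1×III-2: X^uY
⇒ U over [I-1,I-2,II-1,II-2,III-1,III-2,III-3,IV-1,IV-2,IV-3]: 2 consistent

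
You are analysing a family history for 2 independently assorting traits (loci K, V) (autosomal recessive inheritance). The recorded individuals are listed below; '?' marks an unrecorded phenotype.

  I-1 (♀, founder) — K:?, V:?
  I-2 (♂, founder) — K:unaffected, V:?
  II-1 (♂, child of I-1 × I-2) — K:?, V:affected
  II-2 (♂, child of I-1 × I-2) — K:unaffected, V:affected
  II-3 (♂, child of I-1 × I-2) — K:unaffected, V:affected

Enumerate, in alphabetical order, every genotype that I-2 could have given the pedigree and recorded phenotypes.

I-2 ∈ {KK Vv, KK vv, Kk Vv, Kk vv}

K/I-1 ? ·: KK|Kk|kk
K/I-2 un ·: KK|Kk
K/II-1 ? I-1×I-2: KK|Kk|kk
K/II-2 un I-1×I-2: KK|Kk
K/II-3 un I-1×I-2: KK|Kk
⇒ K over [I-1,I-2,II-1,II-2,II-3]: 32 consistent
V/I-1 ? ·: Vv|vv
V/I-2 ? ·: Vv|vv
V/II-1 aff I-1×I-2: vv
V/II-2 aff I-1×I-2: vv
V/II-3 aff I-1×I-2: vv
⇒ V over [I-1,I-2,II-1,II-2,II-3]: 4 consistent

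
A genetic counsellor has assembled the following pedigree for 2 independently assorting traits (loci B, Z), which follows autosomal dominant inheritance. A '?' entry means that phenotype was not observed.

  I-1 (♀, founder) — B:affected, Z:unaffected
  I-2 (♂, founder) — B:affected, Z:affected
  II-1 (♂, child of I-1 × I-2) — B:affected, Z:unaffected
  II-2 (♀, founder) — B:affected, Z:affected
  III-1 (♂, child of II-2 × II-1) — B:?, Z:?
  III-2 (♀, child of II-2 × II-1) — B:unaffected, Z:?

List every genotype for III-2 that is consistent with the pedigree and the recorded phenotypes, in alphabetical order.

B/I-1 aff ·: Bb|BB
B/I-2 aff ·: Bb|BB
B/II-1 aff I-1×I-2: Bb
B/II-2 aff ·: Bb
B/III-1 ? II-2×II-1: bb|Bb|BB
B/III-2 un II-2×II-1: bb
⇒ B over [I-1,I-2,II-1,II-2,III-1,III-2]: 9 consistent
Z/I-1 un ·: zz
Z/I-2 aff ·: Zz
Z/II-1 un I-1×I-2: zz
Z/II-2 aff ·: Zz|ZZ
Z/III-1 ? II-2×II-1: zz|Zz
Z/III-2 ? II-2×II-1: zz|Zz
⇒ Z over [I-1,I-2,II-1,II-2,III-1,III-2]: 5 consistent

III-2 ∈ {bb Zz, bb zz}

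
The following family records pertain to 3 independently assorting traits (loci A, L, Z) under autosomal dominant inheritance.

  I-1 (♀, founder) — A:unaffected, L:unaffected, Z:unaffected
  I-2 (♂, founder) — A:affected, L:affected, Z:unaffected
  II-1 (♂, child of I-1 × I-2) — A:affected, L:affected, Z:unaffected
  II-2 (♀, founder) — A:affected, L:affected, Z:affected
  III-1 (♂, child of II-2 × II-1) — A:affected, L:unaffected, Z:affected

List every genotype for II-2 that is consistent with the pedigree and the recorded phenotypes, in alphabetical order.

A/I-1 un ·: aa
A/I-2 aff ·: Aa|AA
A/II-1 aff I-1×I-2: Aa
A/II-2 aff ·: Aa|AA
A/III-1 aff II-2×II-1: Aa|AA
⇒ A over [I-1,I-2,II-1,II-2,III-1]: 8 consistent
L/I-1 un ·: ll
L/I-2 aff ·: Ll|LL
L/II-1 aff I-1×I-2: Ll
L/II-2 aff ·: Ll
L/III-1 un II-2×II-1: ll
⇒ L over [I-1,I-2,II-1,II-2,III-1]: 2 consistent
Z/I-1 un ·: zz
Z/I-2 un ·: zz
Z/II-1 un I-1×I-2: zz
Z/II-2 aff ·: Zz|ZZ
Z/III-1 aff II-2×II-1: Zz
⇒ Z over [I-1,I-2,II-1,II-2,III-1]: 2 consistent

II-2 ∈ {AA Ll ZZ, AA Ll Zz, Aa Ll ZZ, Aa Ll Zz}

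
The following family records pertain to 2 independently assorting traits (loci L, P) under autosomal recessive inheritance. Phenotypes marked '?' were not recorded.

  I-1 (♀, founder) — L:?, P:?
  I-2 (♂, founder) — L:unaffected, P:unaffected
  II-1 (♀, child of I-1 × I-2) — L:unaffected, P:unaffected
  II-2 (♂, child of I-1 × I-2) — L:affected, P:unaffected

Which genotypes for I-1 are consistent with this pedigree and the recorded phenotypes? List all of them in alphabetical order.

L/I-1 ? ·: Ll|ll
L/I-2 un ·: Ll
L/II-1 un I-1×I-2: LL|Ll
L/II-2 aff I-1×I-2: ll
⇒ L over [I-1,I-2,II-1,II-2]: 3 consistent
P/I-1 ? ·: PP|Pp|pp
P/I-2 un ·: PP|Pp
P/II-1 un I-1×I-2: PP|Pp
P/II-2 un I-1×I-2: PP|Pp
⇒ P over [I-1,I-2,II-1,II-2]: 15 consistent

I-1 ∈ {Ll PP, Ll Pp, Ll pp, ll PP, ll Pp, ll pp}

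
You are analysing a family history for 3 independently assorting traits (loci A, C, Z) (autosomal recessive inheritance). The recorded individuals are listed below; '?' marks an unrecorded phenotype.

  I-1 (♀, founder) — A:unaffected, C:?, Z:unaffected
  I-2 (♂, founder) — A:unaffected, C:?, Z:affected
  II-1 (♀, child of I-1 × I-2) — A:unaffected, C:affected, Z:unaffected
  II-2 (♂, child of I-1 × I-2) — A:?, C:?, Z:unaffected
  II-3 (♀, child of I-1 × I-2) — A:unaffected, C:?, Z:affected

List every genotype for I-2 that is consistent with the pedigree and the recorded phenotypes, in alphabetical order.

A/I-1 un ·: AA|Aa
A/I-2 un ·: AA|Aa
A/II-1 un I-1×I-2: AA|Aa
A/II-2 ? I-1×I-2: AA|Aa|aa
A/II-3 un I-1×I-2: AA|Aa
⇒ A over [I-1,I-2,II-1,II-2,II-3]: 29 consistent
C/I-1 ? ·: Cc|cc
C/I-2 ? ·: Cc|cc
C/II-1 aff I-1×I-2: cc
C/II-2 ? I-1×I-2: CC|Cc|cc
C/II-3 ? I-1×I-2: CC|Cc|cc
⇒ C over [I-1,I-2,II-1,II-2,II-3]: 18 consistent
Z/I-1 un ·: Zz
Z/I-2 aff ·: zz
Z/II-1 un I-1×I-2: Zz
Z/II-2 un I-1×I-2: Zz
Z/II-3 aff I-1×I-2: zz
⇒ Z over [I-1,I-2,II-1,II-2,II-3]: 1 consistent

I-2 ∈ {AA Cc zz, AA cc zz, Aa Cc zz, Aa cc zz}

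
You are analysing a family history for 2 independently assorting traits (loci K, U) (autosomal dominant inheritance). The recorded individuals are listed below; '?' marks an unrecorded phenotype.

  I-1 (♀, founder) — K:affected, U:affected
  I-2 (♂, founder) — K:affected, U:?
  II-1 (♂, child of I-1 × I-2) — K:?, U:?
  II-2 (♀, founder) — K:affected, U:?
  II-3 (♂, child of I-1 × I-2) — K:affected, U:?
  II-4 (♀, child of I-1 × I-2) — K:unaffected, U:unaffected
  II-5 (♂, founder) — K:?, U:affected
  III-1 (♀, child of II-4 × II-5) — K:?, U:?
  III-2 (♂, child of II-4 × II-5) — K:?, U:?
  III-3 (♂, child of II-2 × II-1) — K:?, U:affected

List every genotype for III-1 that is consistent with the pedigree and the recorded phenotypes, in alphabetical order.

III-1 ∈ {Kk Uu, Kk uu, kk Uu, kk uu}

K/I-1 aff ·: Kk
K/I-2 aff ·: Kk
K/II-1 ? I-1×I-2: kk|Kk|KK
K/II-2 aff ·: Kk|KK
K/II-3 aff I-1×I-2: Kk|KK
K/II-4 un I-1×I-2: kk
K/II-5 ? ·: kk|Kk|KK
K/III-1 ? II-4×II-5: kk|Kk
K/III-2 ? II-4×II-5: kk|Kk
K/III-3 ? II-2×II-1: kk|Kk|KK
⇒ K over [I-1,I-2,II-1,II-2,II-3,II-4,II-5,III-1,III-2,III-3]: 132 consistent
U/I-1 aff ·: Uu
U/I-2 ? ·: uu|Uu
U/II-1 ? I-1×I-2: uu|Uu|UU
U/II-2 ? ·: uu|Uu|UU
U/II-3 ? I-1×I-2: uu|Uu|UU
U/II-4 un I-1×I-2: uu
U/II-5 aff ·: Uu|UU
U/III-1 ? II-4×II-5: uu|Uu
U/III-2 ? II-4×II-5: uu|Uu
U/III-3 aff II-2×II-1: Uu|UU
⇒ U over [I-1,I-2,II-1,II-2,II-3,II-4,II-5,III-1,III-2,III-3]: 235 consistent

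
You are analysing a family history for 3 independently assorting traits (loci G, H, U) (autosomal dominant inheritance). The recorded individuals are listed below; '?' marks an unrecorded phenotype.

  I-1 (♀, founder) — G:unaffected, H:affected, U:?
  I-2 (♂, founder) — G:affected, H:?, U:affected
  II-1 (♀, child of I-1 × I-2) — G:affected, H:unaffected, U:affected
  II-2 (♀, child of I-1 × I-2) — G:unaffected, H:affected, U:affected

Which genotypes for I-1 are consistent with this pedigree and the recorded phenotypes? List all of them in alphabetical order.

I-1 ∈ {gg Hh UU, gg Hh Uu, gg Hh uu}

G/I-1 un ·: gg
G/I-2 aff ·: Gg
G/II-1 aff I-1×I-2: Gg
G/II-2 un I-1×I-2: gg
⇒ G over [I-1,I-2,II-1,II-2]: 1 consistent
H/I-1 aff ·: Hh
H/I-2 ? ·: hh|Hh
H/II-1 un I-1×I-2: hh
H/II-2 aff I-1×I-2: Hh|HH
⇒ H over [I-1,I-2,II-1,II-2]: 3 consistent
U/I-1 ? ·: uu|Uu|UU
U/I-2 aff ·: Uu|UU
U/II-1 aff I-1×I-2: Uu|UU
U/II-2 aff I-1×I-2: Uu|UU
⇒ U over [I-1,I-2,II-1,II-2]: 15 consistent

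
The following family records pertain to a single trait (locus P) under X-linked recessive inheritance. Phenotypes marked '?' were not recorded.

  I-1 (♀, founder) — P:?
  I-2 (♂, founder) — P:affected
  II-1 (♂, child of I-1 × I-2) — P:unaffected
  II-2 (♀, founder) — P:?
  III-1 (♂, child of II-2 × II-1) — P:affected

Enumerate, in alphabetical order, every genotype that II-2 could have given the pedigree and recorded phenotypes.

P/I-1 ? ·: X^PX^P|X^PX^p
P/I-2 aff ·: X^pY
P/II-1 un I-1×I-2: X^PY
P/II-2 ? ·: X^PX^p|X^pX^p
P/III-1 aff II-2×II-1: X^pY
⇒ P over [I-1,I-2,II-1,II-2,III-1]: 4 consistent

II-2 ∈ {X^PX^p, X^pX^p}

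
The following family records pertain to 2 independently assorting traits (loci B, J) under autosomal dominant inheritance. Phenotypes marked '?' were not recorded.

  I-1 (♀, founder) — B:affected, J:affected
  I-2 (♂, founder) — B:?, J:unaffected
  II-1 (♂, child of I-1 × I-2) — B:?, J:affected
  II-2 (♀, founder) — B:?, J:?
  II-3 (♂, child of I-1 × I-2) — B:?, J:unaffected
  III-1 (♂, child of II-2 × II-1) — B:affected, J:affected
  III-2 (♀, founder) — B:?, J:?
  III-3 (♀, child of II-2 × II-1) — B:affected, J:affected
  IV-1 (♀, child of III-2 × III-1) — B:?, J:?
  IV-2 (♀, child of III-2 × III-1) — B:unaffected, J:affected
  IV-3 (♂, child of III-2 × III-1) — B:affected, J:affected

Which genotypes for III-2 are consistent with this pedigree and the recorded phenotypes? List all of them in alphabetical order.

III-2 ∈ {Bb JJ, Bb Jj, Bb jj, bb JJ, bb Jj, bb jj}

B/I-1 aff ·: Bb|BB
B/I-2 ? ·: bb|Bb|BB
B/II-1 ? I-1×I-2: bb|Bb|BB
B/II-2 ? ·: bb|Bb|BB
B/II-3 ? I-1×I-2: bb|Bb|BB
B/III-1 aff II-2×II-1: Bb
B/III-2 ? ·: bb|Bb
B/III-3 aff II-2×II-1: Bb|BB
B/IV-1 ? III-2×III-1: bb|Bb|BB
B/IV-2 un III-2×III-1: bb
B/IV-3 aff III-2×III-1: Bb|BB
⇒ B over [I-1,I-2,II-1,II-2,II-3,III-1,III-2,III-3,IV-1,IV-2,IV-3]: 672 consistent
J/I-1 aff ·: Jj
J/I-2 un ·: jj
J/II-1 aff I-1×I-2: Jj
J/II-2 ? ·: jj|Jj|JJ
J/II-3 un I-1×I-2: jj
J/III-1 aff II-2×II-1: Jj|JJ
J/III-2 ? ·: jj|Jj|JJ
J/III-3 aff II-2×II-1: Jj|JJ
J/IV-1 ? III-2×III-1: jj|Jj|JJ
J/IV-2 aff III-2×III-1: Jj|JJ
J/IV-3 aff III-2×III-1: Jj|JJ
⇒ J over [I-1,I-2,II-1,II-2,II-3,III-1,III-2,III-3,IV-1,IV-2,IV-3]: 150 consistent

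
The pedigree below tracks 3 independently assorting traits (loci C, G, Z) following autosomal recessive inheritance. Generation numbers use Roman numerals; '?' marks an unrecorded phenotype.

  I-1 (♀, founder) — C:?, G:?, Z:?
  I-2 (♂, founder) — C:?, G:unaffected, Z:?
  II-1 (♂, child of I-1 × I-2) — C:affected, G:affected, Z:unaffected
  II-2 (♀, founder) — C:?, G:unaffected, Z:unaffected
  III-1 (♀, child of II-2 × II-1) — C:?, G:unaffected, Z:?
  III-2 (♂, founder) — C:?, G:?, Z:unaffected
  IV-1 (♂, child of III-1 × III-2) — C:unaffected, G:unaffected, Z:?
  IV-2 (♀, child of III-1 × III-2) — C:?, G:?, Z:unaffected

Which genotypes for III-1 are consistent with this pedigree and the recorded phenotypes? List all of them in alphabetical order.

C/I-1 ? ·: Cc|cc
C/I-2 ? ·: Cc|cc
C/II-1 aff I-1×I-2: cc
C/II-2 ? ·: CC|Cc|cc
C/III-1 ? II-2×II-1: Cc|cc
C/III-2 ? ·: CC|Cc|cc
C/IV-1 un III-1×III-2: CC|Cc
C/IV-2 ? III-1×III-2: CC|Cc|cc
⇒ C over [I-1,I-2,II-1,II-2,III-1,III-2,IV-1,IV-2]: 120 consistent
G/I-1 ? ·: Gg|gg
G/I-2 un ·: Gg
G/II-1 aff I-1×I-2: gg
G/II-2 un ·: GG|Gg
G/III-1 un II-2×II-1: Gg
G/III-2 ? ·: GG|Gg|gg
G/IV-1 un III-1×III-2: GG|Gg
G/IV-2 ? III-1×III-2: GG|Gg|gg
⇒ G over [I-1,I-2,II-1,II-2,III-1,III-2,IV-1,IV-2]: 48 consistent
Z/I-1 ? ·: ZZ|Zz|zz
Z/I-2 ? ·: ZZ|Zz|zz
Z/II-1 un I-1×I-2: ZZ|Zz
Z/II-2 un ·: ZZ|Zz
Z/III-1 ? II-2×II-1: ZZ|Zz|zz
Z/III-2 un ·: ZZ|Zz
Z/IV-1 ? III-1×III-2: ZZ|Zz|zz
Z/IV-2 un III-1×III-2: ZZ|Zz
⇒ Z over [I-1,I-2,II-1,II-2,III-1,III-2,IV-1,IV-2]: 311 consistent

III-1 ∈ {Cc Gg ZZ, Cc Gg Zz, Cc Gg zz, cc Gg ZZ, cc Gg Zz, cc Gg zz}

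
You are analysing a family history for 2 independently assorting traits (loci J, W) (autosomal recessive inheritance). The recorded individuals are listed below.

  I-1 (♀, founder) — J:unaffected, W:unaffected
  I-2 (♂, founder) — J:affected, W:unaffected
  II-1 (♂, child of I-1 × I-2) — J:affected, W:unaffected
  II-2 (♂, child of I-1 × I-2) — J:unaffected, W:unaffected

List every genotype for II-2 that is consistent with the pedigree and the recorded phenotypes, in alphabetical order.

J/I-1 un ·: Jj
J/I-2 aff ·: jj
J/II-1 aff I-1×I-2: jj
J/II-2 un I-1×I-2: Jj
⇒ J over [I-1,I-2,II-1,II-2]: 1 consistent
W/I-1 un ·: WW|Ww
W/I-2 un ·: WW|Ww
W/II-1 un I-1×I-2: WW|Ww
W/II-2 un I-1×I-2: WW|Ww
⇒ W over [I-1,I-2,II-1,II-2]: 13 consistent

II-2 ∈ {Jj WW, Jj Ww}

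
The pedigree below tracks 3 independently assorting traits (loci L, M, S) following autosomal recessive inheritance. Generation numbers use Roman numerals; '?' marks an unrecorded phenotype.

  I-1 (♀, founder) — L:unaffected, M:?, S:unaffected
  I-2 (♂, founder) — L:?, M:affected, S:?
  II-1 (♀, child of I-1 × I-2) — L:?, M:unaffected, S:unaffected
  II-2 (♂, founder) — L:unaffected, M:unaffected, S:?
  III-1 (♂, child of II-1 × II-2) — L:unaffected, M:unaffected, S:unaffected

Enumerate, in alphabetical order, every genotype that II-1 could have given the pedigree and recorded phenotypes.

II-1 ∈ {LL Mm SS, LL Mm Ss, Ll Mm SS, Ll Mm Ss, ll Mm SS, ll Mm Ss}

L/I-1 un ·: LL|Ll
L/I-2 ? ·: LL|Ll|ll
L/II-1 ? I-1×I-2: LL|Ll|ll
L/II-2 un ·: LL|Ll
L/III-1 un II-1×II-2: LL|Ll
⇒ L over [I-1,I-2,II-1,II-2,III-1]: 36 consistent
M/I-1 ? ·: MM|Mm
M/I-2 aff ·: mm
M/II-1 un I-1×I-2: Mm
M/II-2 un ·: MM|Mm
M/III-1 un II-1×II-2: MM|Mm
⇒ M over [I-1,I-2,II-1,II-2,III-1]: 8 consistent
S/I-1 un ·: SS|Ss
S/I-2 ? ·: SS|Ss|ss
S/II-1 un I-1×I-2: SS|Ss
S/II-2 ? ·: SS|Ss|ss
S/III-1 un II-1×II-2: SS|Ss
⇒ S over [I-1,I-2,II-1,II-2,III-1]: 41 consistent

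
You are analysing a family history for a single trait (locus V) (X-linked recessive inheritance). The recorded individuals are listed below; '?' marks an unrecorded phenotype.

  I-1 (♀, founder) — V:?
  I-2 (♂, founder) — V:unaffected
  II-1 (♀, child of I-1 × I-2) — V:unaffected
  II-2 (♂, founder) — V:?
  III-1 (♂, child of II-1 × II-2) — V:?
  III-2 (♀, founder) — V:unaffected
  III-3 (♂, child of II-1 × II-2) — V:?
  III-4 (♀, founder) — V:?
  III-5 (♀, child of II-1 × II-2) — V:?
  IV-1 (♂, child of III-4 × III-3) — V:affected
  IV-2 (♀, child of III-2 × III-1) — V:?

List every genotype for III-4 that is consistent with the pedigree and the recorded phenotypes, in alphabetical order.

V/I-1 ? ·: X^VX^V|X^VX^v|X^vX^v
V/I-2 un ·: X^VY
V/II-1 un I-1×I-2: X^VX^V|X^VX^v
V/II-2 ? ·: X^VY|X^vY
V/III-1 ? II-1×II-2: X^VY|X^vY
V/III-2 un ·: X^VX^V|X^VX^v
V/III-3 ? II-1×II-2: X^VY|X^vY
V/III-4 ? ·: X^VX^v|X^vX^v
V/III-5 ? II-1×II-2: X^VX^V|X^VX^v|X^vX^v
V/IV-1 aff III-4×III-3: X^vY
V/IV-2 ? III-2×III-1: X^VX^V|X^VX^v|X^vX^v
⇒ V over [I-1,I-2,II-1,II-2,III-1,III-2,III-3,III-4,III-5,IV-1,IV-2]: 216 consistent

III-4 ∈ {X^VX^v, X^vX^v}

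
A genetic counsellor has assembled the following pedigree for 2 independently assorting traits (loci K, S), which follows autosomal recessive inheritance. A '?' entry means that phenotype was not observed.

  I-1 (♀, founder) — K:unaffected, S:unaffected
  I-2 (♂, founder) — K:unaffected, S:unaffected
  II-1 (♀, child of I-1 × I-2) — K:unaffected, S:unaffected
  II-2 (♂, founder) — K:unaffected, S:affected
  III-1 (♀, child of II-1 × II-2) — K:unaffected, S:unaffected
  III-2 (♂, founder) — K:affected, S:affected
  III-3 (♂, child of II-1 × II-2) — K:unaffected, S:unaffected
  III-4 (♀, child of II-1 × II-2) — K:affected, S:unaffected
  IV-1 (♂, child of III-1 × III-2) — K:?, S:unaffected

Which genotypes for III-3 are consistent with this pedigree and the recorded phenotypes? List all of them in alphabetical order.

K/I-1 un ·: KK|Kk
K/I-2 un ·: KK|Kk
K/II-1 un I-1×I-2: Kk
K/II-2 un ·: Kk
K/III-1 un II-1×II-2: KK|Kk
K/III-2 aff ·: kk
K/III-3 un II-1×II-2: KK|Kk
K/III-4 aff II-1×II-2: kk
K/IV-1 ? III-1×III-2: Kk|kk
⇒ K over [I-1,I-2,II-1,II-2,III-1,III-2,III-3,III-4,IV-1]: 18 consistent
S/I-1 un ·: SS|Ss
S/I-2 un ·: SS|Ss
S/II-1 un I-1×I-2: SS|Ss
S/II-2 aff ·: ss
S/III-1 un II-1×II-2: Ss
S/III-2 aff ·: ss
S/III-3 un II-1×II-2: Ss
S/III-4 un II-1×II-2: Ss
S/IV-1 un III-1×III-2: Ss
⇒ S over [I-1,I-2,II-1,II-2,III-1,III-2,III-3,III-4,IV-1]: 7 consistent

III-3 ∈ {KK Ss, Kk Ss}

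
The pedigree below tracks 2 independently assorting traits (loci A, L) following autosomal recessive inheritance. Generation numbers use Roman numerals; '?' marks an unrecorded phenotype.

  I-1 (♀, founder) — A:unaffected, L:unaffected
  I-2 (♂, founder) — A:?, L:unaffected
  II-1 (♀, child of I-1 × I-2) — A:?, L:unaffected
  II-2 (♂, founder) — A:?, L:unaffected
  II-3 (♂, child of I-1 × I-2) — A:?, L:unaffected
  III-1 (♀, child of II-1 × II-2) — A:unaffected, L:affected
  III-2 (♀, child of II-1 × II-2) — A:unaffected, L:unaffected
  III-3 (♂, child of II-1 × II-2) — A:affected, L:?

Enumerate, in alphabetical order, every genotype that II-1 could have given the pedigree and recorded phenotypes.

A/I-1 un ·: AA|Aa
A/I-2 ? ·: AA|Aa|aa
A/II-1 ? I-1×I-2: Aa|aa
A/II-2 ? ·: Aa|aa
A/II-3 ? I-1×I-2: AA|Aa|aa
A/III-1 un II-1×II-2: AA|Aa
A/III-2 un II-1×II-2: AA|Aa
A/III-3 aff II-1×II-2: aa
⇒ A over [I-1,I-2,II-1,II-2,II-3,III-1,III-2,III-3]: 55 consistent
L/I-1 un ·: LL|Ll
L/I-2 un ·: LL|Ll
L/II-1 un I-1×I-2: Ll
L/II-2 un ·: Ll
L/II-3 un I-1×I-2: LL|Ll
L/III-1 aff II-1×II-2: ll
L/III-2 un II-1×II-2: LL|Ll
L/III-3 ? II-1×II-2: LL|Ll|ll
⇒ L over [I-1,I-2,II-1,II-2,II-3,III-1,III-2,III-3]: 36 consistent

II-1 ∈ {Aa Ll, aa Ll}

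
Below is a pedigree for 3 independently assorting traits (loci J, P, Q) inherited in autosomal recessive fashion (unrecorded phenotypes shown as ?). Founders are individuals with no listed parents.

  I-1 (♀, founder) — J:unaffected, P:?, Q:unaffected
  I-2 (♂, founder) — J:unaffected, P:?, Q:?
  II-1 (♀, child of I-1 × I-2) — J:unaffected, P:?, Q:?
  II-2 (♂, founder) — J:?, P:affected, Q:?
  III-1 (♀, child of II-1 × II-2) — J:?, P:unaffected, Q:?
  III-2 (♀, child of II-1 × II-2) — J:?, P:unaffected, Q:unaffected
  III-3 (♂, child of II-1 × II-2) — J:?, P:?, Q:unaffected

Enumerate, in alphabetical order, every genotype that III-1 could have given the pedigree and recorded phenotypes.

III-1 ∈ {JJ Pp QQ, JJ Pp Qq, JJ Pp qq, Jj Pp QQ, Jj Pp Qq, Jj Pp qq, jj Pp QQ, jj Pp Qq, jj Pp qq}

J/I-1 un ·: JJ|Jj
J/I-2 un ·: JJ|Jj
J/II-1 un I-1×I-2: JJ|Jj
J/II-2 ? ·: JJ|Jj|jj
J/III-1 ? II-1×II-2: JJ|Jj|jj
J/III-2 ? II-1×II-2: JJ|Jj|jj
J/III-3 ? II-1×II-2: JJ|Jj|jj
⇒ J over [I-1,I-2,II-1,II-2,III-1,III-2,III-3]: 169 consistent
P/I-1 ? ·: PP|Pp|pp
P/I-2 ? ·: PP|Pp|pp
P/II-1 ? I-1×I-2: PP|Pp
P/II-2 aff ·: pp
P/III-1 un II-1×II-2: Pp
P/III-2 un II-1×II-2: Pp
P/III-3 ? II-1×II-2: Pp|pp
⇒ P over [I-1,I-2,II-1,II-2,III-1,III-2,III-3]: 18 consistent
Q/I-1 un ·: QQ|Qq
Q/I-2 ? ·: QQ|Qq|qq
Q/II-1 ? I-1×I-2: QQ|Qq|qq
Q/II-2 ? ·: QQ|Qq|qq
Q/III-1 ? II-1×II-2: QQ|Qq|qq
Q/III-2 un II-1×II-2: QQ|Qq
Q/III-3 un II-1×II-2: QQ|Qq
⇒ Q over [I-1,I-2,II-1,II-2,III-1,III-2,III-3]: 156 consistent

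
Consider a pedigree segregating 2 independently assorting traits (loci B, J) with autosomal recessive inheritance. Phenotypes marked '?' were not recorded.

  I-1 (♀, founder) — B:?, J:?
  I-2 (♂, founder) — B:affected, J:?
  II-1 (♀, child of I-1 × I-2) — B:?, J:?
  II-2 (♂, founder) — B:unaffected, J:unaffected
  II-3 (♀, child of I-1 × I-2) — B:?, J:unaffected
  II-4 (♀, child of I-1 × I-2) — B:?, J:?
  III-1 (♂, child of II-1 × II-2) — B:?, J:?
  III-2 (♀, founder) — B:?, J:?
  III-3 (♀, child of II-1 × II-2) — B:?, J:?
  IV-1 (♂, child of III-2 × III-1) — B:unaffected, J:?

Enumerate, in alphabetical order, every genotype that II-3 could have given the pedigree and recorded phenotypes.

B/I-1 ? ·: BB|Bb|bb
B/I-2 aff ·: bb
B/II-1 ? I-1×I-2: Bb|bb
B/II-2 un ·: BB|Bb
B/II-3 ? I-1×I-2: Bb|bb
B/II-4 ? I-1×I-2: Bb|bb
B/III-1 ? II-1×II-2: BB|Bb|bb
B/III-2 ? ·: BB|Bb|bb
B/III-3 ? II-1×II-2: BB|Bb|bb
B/IV-1 un III-2×III-1: BB|Bb
⇒ B over [I-1,I-2,II-1,II-2,II-3,II-4,III-1,III-2,III-3,IV-1]: 350 consistent
J/I-1 ? ·: JJ|Jj|jj
J/I-2 ? ·: JJ|Jj|jj
J/II-1 ? I-1×I-2: JJ|Jj|jj
J/II-2 un ·: JJ|Jj
J/II-3 un I-1×I-2: JJ|Jj
J/II-4 ? I-1×I-2: JJ|Jj|jj
J/III-1 ? II-1×II-2: JJ|Jj|jj
J/III-2 ? ·: JJ|Jj|jj
J/III-3 ? II-1×II-2: JJ|Jj|jj
J/IV-1 ? III-2×III-1: JJ|Jj|jj
⇒ J over [I-1,I-2,II-1,II-2,II-3,II-4,III-1,III-2,III-3,IV-1]: 2020 consistent

II-3 ∈ {Bb JJ, Bb Jj, bb JJ, bb Jj}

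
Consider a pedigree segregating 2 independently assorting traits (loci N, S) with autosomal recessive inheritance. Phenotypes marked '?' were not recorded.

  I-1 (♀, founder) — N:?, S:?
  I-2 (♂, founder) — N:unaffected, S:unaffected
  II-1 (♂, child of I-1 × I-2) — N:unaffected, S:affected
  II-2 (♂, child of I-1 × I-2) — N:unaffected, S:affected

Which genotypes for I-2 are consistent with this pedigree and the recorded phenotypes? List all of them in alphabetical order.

I-2 ∈ {NN Ss, Nn Ss}

N/I-1 ? ·: NN|Nn|nn
N/I-2 un ·: NN|Nn
N/II-1 un I-1×I-2: NN|Nn
N/II-2 un I-1×I-2: NN|Nn
⇒ N over [I-1,I-2,II-1,II-2]: 15 consistent
S/I-1 ? ·: Ss|ss
S/I-2 un ·: Ss
S/II-1 aff I-1×I-2: ss
S/II-2 aff I-1×I-2: ss
⇒ S over [I-1,I-2,II-1,II-2]: 2 consistent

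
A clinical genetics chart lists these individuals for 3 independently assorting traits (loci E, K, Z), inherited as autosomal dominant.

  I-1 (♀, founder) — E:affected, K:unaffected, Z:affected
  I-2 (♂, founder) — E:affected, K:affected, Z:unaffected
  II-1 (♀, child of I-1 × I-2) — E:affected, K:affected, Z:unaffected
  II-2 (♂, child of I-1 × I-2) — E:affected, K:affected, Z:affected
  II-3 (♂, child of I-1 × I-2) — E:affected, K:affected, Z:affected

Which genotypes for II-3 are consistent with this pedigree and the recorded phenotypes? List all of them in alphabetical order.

II-3 ∈ {EE Kk Zz, Ee Kk Zz}

E/I-1 aff ·: Ee|EE
E/I-2 aff ·: Ee|EE
E/II-1 aff I-1×I-2: Ee|EE
E/II-2 aff I-1×I-2: Ee|EE
E/II-3 aff I-1×I-2: Ee|EE
⇒ E over [I-1,I-2,II-1,II-2,II-3]: 25 consistent
K/I-1 un ·: kk
K/I-2 aff ·: Kk|KK
K/II-1 aff I-1×I-2: Kk
K/II-2 aff I-1×I-2: Kk
K/II-3 aff I-1×I-2: Kk
⇒ K over [I-1,I-2,II-1,II-2,II-3]: 2 consistent
Z/I-1 aff ·: Zz
Z/I-2 un ·: zz
Z/II-1 un I-1×I-2: zz
Z/II-2 aff I-1×I-2: Zz
Z/II-3 aff I-1×I-2: Zz
⇒ Z over [I-1,I-2,II-1,II-2,II-3]: 1 consistent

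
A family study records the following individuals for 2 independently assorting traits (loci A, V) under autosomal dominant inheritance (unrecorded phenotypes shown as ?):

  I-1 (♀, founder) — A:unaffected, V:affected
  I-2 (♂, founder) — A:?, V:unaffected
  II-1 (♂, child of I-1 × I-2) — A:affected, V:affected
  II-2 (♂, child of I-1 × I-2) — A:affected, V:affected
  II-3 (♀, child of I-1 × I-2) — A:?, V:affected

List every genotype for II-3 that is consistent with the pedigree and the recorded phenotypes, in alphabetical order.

A/I-1 un ·: aa
A/I-2 ? ·: Aa|AA
A/II-1 aff I-1×I-2: Aa
A/II-2 aff I-1×I-2: Aa
A/II-3 ? I-1×I-2: aa|Aa
⇒ A over [I-1,I-2,II-1,II-2,II-3]: 3 consistent
V/I-1 aff ·: Vv|VV
V/I-2 un ·: vv
V/II-1 aff I-1×I-2: Vv
V/II-2 aff I-1×I-2: Vv
V/II-3 aff I-1×I-2: Vv
⇒ V over [I-1,I-2,II-1,II-2,II-3]: 2 consistent

II-3 ∈ {Aa Vv, aa Vv}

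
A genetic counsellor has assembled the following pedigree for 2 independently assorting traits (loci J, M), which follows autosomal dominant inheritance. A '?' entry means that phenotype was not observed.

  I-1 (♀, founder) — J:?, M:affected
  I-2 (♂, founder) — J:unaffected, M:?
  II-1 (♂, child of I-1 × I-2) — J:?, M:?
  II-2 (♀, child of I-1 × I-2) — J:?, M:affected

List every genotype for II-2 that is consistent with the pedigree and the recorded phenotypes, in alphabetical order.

J/I-1 ? ·: jj|Jj|JJ
J/I-2 un ·: jj
J/II-1 ? I-1×I-2: jj|Jj
J/II-2 ? I-1×I-2: jj|Jj
⇒ J over [I-1,I-2,II-1,II-2]: 6 consistent
M/I-1 aff ·: Mm|MM
M/I-2 ? ·: mm|Mm|MM
M/II-1 ? I-1×I-2: mm|Mm|MM
M/II-2 aff I-1×I-2: Mm|MM
⇒ M over [I-1,I-2,II-1,II-2]: 18 consistent

II-2 ∈ {Jj MM, Jj Mm, jj MM, jj Mm}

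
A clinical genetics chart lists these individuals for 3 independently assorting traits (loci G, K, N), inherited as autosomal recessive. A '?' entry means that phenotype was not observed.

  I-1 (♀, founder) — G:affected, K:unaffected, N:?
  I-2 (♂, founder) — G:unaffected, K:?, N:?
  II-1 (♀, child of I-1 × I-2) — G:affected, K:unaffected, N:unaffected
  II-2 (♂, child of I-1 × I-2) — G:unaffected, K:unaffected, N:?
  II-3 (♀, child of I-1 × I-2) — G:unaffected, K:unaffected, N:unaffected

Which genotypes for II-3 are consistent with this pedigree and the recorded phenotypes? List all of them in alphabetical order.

G/I-1 aff ·: gg
G/I-2 un ·: Gg
G/II-1 aff I-1×I-2: gg
G/II-2 un I-1×I-2: Gg
G/II-3 un I-1×I-2: Gg
⇒ G over [I-1,I-2,II-1,II-2,II-3]: 1 consistent
K/I-1 un ·: KK|Kk
K/I-2 ? ·: KK|Kk|kk
K/II-1 un I-1×I-2: KK|Kk
K/II-2 un I-1×I-2: KK|Kk
K/II-3 un I-1×I-2: KK|Kk
⇒ K over [I-1,I-2,II-1,II-2,II-3]: 27 consistent
N/I-1 ? ·: NN|Nn|nn
N/I-2 ? ·: NN|Nn|nn
N/II-1 un I-1×I-2: NN|Nn
N/II-2 ? I-1×I-2: NN|Nn|nn
N/II-3 un I-1×I-2: NN|Nn
⇒ N over [I-1,I-2,II-1,II-2,II-3]: 35 consistent

II-3 ∈ {Gg KK NN, Gg KK Nn, Gg Kk NN, Gg Kk Nn}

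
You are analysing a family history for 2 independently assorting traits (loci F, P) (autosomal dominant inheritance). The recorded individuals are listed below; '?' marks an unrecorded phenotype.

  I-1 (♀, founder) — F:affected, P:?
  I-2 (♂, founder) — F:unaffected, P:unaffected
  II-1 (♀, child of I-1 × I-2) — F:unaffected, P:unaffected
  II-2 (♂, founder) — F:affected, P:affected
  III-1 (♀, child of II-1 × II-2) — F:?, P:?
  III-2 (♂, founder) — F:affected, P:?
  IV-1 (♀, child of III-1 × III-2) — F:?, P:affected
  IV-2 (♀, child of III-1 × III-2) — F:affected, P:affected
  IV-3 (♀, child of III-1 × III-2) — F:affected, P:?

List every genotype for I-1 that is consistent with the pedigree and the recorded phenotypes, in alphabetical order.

I-1 ∈ {Ff Pp, Ff pp}

F/I-1 aff ·: Ff
F/I-2 un ·: ff
F/II-1 un I-1×I-2: ff
F/II-2 aff ·: Ff|FF
F/III-1 ? II-1×II-2: ff|Ff
F/III-2 aff ·: Ff|FF
F/IV-1 ? III-1×III-2: ff|Ff|FF
F/IV-2 aff III-1×III-2: Ff|FF
F/IV-3 aff III-1×III-2: Ff|FF
⇒ F over [I-1,I-2,II-1,II-2,III-1,III-2,IV-1,IV-2,IV-3]: 43 consistent
P/I-1 ? ·: pp|Pp
P/I-2 un ·: pp
P/II-1 un I-1×I-2: pp
P/II-2 aff ·: Pp|PP
P/III-1 ? II-1×II-2: pp|Pp
P/III-2 ? ·: pp|Pp|PP
P/IV-1 aff III-1×III-2: Pp|PP
P/IV-2 aff III-1×III-2: Pp|PP
P/IV-3 ? III-1×III-2: pp|Pp|PP
⇒ P over [I-1,I-2,II-1,II-2,III-1,III-2,IV-1,IV-2,IV-3]: 94 consistent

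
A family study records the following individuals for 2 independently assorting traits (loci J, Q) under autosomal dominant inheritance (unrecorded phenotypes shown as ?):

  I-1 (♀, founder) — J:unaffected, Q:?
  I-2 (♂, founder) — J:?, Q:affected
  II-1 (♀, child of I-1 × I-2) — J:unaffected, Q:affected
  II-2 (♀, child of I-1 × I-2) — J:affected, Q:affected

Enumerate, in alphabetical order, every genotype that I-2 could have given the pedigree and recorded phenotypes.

I-2 ∈ {Jj QQ, Jj Qq}

J/I-1 un ·: jj
J/I-2 ? ·: Jj
J/II-1 un I-1×I-2: jj
J/II-2 aff I-1×I-2: Jj
⇒ J over [I-1,I-2,II-1,II-2]: 1 consistent
Q/I-1 ? ·: qq|Qq|QQ
Q/I-2 aff ·: Qq|QQ
Q/II-1 aff I-1×I-2: Qq|QQ
Q/II-2 aff I-1×I-2: Qq|QQ
⇒ Q over [I-1,I-2,II-1,II-2]: 15 consistent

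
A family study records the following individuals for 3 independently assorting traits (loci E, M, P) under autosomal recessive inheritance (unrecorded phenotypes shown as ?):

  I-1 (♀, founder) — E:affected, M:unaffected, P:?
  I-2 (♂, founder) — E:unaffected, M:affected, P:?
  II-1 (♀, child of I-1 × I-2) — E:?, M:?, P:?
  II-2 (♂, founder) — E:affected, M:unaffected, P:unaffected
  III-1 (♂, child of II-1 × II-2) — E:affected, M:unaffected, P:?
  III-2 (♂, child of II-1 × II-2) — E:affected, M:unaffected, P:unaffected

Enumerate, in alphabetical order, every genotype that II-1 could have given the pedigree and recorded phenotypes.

II-1 ∈ {Ee Mm PP, Ee Mm Pp, Ee Mm pp, Ee mm PP, Ee mm Pp, Ee mm pp, ee Mm PP, ee Mm Pp, ee Mm pp, ee mm PP, ee mm Pp, ee mm pp}

E/I-1 aff ·: ee
E/I-2 un ·: EE|Ee
E/II-1 ? I-1×I-2: Ee|ee
E/II-2 aff ·: ee
E/III-1 aff II-1×II-2: ee
E/III-2 aff II-1×II-2: ee
⇒ E over [I-1,I-2,II-1,II-2,III-1,III-2]: 3 consistent
M/I-1 un ·: MM|Mm
M/I-2 aff ·: mm
M/II-1 ? I-1×I-2: Mm|mm
M/II-2 un ·: MM|Mm
M/III-1 un II-1×II-2: MM|Mm
M/III-2 un II-1×II-2: MM|Mm
⇒ M over [I-1,I-2,II-1,II-2,III-1,III-2]: 18 consistent
P/I-1 ? ·: PP|Pp|pp
P/I-2 ? ·: PP|Pp|pp
P/II-1 ? I-1×I-2: PP|Pp|pp
P/II-2 un ·: PP|Pp
P/III-1 ? II-1×II-2: PP|Pp|pp
P/III-2 un II-1×II-2: PP|Pp
⇒ P over [I-1,I-2,II-1,II-2,III-1,III-2]: 102 consistent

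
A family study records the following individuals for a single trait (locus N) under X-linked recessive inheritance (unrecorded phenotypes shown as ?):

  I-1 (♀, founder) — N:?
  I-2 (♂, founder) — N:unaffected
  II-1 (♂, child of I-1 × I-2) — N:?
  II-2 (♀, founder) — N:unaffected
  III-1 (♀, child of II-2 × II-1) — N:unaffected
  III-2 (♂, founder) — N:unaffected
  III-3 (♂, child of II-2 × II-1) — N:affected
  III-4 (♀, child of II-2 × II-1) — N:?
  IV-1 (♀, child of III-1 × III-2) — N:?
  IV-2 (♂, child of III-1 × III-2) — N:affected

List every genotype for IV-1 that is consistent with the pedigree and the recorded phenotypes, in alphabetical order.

IV-1 ∈ {X^NX^N, X^NX^n}

N/I-1 ? ·: X^NX^N|X^NX^n|X^nX^n
N/I-2 un ·: X^NY
N/II-1 ? I-1×I-2: X^NY|X^nY
N/II-2 un ·: X^NX^n
N/III-1 un II-2×II-1: X^NX^n
N/III-2 un ·: X^NY
N/III-3 aff II-2×II-1: X^nY
N/III-4 ? II-2×II-1: X^NX^N|X^NX^n|X^nX^n
N/IV-1 ? III-1×III-2: X^NX^N|X^NX^n
N/IV-2 aff III-1×III-2: X^nY
⇒ N over [I-1,I-2,II-1,II-2,III-1,III-2,III-3,III-4,IV-1,IV-2]: 16 consistent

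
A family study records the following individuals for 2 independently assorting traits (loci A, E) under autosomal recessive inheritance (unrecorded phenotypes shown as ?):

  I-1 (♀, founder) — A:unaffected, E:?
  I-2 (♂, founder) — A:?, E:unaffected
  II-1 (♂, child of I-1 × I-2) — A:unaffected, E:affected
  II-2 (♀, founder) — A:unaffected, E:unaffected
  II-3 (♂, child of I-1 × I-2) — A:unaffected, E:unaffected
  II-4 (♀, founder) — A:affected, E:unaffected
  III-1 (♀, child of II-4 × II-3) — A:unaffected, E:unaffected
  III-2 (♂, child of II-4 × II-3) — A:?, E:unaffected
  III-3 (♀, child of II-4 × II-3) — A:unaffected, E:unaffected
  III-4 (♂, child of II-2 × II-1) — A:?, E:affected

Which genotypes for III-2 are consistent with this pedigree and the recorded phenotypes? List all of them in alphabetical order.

III-2 ∈ {Aa EE, Aa Ee, aa EE, aa Ee}

A/I-1 un ·: AA|Aa
A/I-2 ? ·: AA|Aa|aa
A/II-1 un I-1×I-2: AA|Aa
A/II-2 un ·: AA|Aa
A/II-3 un I-1×I-2: AA|Aa
A/II-4 aff ·: aa
A/III-1 un II-4×II-3: Aa
A/III-2 ? II-4×II-3: Aa|aa
A/III-3 un II-4×II-3: Aa
A/III-4 ? II-2×II-1: AA|Aa|aa
⇒ A over [I-1,I-2,II-1,II-2,II-3,II-4,III-1,III-2,III-3,III-4]: 95 consistent
E/I-1 ? ·: Ee|ee
E/I-2 un ·: Ee
E/II-1 aff I-1×I-2: ee
E/II-2 un ·: Ee
E/II-3 un I-1×I-2: EE|Ee
E/II-4 un ·: EE|Ee
E/III-1 un II-4×II-3: EE|Ee
E/III-2 un II-4×II-3: EE|Ee
E/III-3 un II-4×II-3: EE|Ee
E/III-4 aff II-2×II-1: ee
⇒ E over [I-1,I-2,II-1,II-2,II-3,II-4,III-1,III-2,III-3,III-4]: 41 consistent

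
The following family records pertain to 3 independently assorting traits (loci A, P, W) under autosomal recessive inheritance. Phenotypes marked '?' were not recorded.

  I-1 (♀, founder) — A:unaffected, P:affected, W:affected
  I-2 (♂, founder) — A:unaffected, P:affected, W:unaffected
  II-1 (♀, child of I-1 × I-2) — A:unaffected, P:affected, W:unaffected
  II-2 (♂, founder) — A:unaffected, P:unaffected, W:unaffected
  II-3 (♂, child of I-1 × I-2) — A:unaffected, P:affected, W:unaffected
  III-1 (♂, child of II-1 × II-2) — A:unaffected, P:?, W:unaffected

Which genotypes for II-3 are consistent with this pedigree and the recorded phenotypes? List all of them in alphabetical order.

II-3 ∈ {AA pp Ww, Aa pp Ww}

A/I-1 un ·: AA|Aa
A/I-2 un ·: AA|Aa
A/II-1 un I-1×I-2: AA|Aa
A/II-2 un ·: AA|Aa
A/II-3 un I-1×I-2: AA|Aa
A/III-1 un II-1×II-2: AA|Aa
⇒ A over [I-1,I-2,II-1,II-2,II-3,III-1]: 45 consistent
P/I-1 aff ·: pp
P/I-2 aff ·: pp
P/II-1 aff I-1×I-2: pp
P/II-2 un ·: PP|Pp
P/II-3 aff I-1×I-2: pp
P/III-1 ? II-1×II-2: Pp|pp
⇒ P over [I-1,I-2,II-1,II-2,II-3,III-1]: 3 consistent
W/I-1 aff ·: ww
W/I-2 un ·: WW|Ww
W/II-1 un I-1×I-2: Ww
W/II-2 un ·: WW|Ww
W/II-3 un I-1×I-2: Ww
W/III-1 un II-1×II-2: WW|Ww
⇒ W over [I-1,I-2,II-1,II-2,II-3,III-1]: 8 consistent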